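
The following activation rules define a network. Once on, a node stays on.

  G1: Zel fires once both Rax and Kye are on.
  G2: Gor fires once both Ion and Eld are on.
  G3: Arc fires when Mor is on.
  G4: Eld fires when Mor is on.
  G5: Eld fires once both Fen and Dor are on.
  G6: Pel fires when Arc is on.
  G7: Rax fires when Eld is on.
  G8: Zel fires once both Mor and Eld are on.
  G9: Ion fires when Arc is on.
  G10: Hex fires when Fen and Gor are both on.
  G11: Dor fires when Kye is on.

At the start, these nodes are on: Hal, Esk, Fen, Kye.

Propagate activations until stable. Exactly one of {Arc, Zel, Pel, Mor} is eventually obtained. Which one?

Zel

Kye is on, so Dor fires (G11).
G5: Fen and Dor on → Eld on.
G7: Eld on → Rax on.
Rax and Kye are on, so Zel fires (G1).
Arc would need Mor (G3), but Mor never turns on. Pel would need Arc (G6), but Arc never turns on. No rule produces Mor, and it is not given.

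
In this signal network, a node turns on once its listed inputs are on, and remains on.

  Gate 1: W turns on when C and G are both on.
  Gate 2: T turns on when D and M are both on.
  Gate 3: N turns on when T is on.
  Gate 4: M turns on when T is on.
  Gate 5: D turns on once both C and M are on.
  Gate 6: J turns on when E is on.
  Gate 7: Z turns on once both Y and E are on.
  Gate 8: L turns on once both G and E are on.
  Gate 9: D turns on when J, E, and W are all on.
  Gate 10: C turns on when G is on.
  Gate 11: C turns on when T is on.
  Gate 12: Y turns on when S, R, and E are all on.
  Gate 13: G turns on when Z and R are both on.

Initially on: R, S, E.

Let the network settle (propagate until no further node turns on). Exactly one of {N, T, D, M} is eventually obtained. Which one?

E is on, so J turns on (Gate 6).
Gate 12: S, R, and E on → Y on.
Gate 7: Y and E on → Z on.
Z and R are on, so G turns on (Gate 13).
Gate 10: G on → C on.
C and G are on, so W turns on (Gate 1).
Gate 9: J, E, and W on → D on.
M would need T (Gate 4), but T never turns on. T would need D and M (Gate 2), but M never turns on. N would need T (Gate 3), but T never turns on.

D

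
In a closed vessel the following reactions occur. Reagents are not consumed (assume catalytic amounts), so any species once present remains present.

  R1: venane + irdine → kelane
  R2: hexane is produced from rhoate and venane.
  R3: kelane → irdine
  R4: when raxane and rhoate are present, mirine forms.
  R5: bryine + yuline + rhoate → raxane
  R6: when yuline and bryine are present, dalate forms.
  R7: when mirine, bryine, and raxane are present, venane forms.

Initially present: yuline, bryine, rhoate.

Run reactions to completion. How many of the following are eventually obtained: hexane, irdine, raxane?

2

bryine, yuline, and rhoate present → raxane forms (R5).
raxane and rhoate present → mirine forms (R4).
mirine, bryine, and raxane present → venane forms (R7).
rhoate and venane present → hexane forms (R2).
hexane: reached.
irdine would need kelane (R3), but kelane never forms.
raxane: reached.
Reached: hexane and raxane — 2 of the 3.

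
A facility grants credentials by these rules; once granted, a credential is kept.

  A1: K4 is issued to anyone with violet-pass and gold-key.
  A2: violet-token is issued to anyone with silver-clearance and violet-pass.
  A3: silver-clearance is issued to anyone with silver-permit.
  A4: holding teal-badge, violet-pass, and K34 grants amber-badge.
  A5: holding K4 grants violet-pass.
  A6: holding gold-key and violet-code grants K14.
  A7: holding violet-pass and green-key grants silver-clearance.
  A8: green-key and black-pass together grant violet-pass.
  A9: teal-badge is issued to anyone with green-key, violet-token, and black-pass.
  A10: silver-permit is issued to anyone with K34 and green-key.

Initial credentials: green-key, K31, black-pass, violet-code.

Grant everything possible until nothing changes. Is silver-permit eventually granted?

silver-permit would need K34 and green-key (A10), but K34 is never granted.

No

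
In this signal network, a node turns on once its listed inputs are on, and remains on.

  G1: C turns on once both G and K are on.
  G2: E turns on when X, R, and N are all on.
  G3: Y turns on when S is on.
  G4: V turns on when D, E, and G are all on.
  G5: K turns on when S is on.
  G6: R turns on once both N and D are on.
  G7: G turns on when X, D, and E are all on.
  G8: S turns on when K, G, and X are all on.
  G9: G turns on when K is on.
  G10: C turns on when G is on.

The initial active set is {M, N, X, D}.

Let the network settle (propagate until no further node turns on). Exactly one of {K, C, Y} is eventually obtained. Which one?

G6: N and D on → R on.
G2: X, R, and N on → E on.
X, D, and E are on, so G turns on (G7).
G is on, so C turns on (G10).
K would need S (G5), but S never turns on. Y would need S (G3), but S never turns on.

C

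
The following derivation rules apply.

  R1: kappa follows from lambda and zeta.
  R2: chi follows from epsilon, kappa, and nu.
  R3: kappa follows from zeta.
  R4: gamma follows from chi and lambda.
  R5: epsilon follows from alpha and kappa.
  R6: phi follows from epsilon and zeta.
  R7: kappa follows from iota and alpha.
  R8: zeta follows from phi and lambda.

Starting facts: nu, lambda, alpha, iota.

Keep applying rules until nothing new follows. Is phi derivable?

phi would need epsilon and zeta (R6), but zeta is never established.

No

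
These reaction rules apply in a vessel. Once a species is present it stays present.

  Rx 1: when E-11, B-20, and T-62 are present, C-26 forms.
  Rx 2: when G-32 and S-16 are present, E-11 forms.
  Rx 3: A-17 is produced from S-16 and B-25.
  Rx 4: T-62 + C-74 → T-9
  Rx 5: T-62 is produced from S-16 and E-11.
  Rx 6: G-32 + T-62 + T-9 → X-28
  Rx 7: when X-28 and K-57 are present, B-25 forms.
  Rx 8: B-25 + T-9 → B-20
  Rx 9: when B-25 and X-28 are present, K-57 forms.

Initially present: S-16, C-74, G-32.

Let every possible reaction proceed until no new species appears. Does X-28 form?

Yes

G-32 and S-16 present → E-11 forms (Rx 2).
S-16 and E-11 present → T-62 forms (Rx 5).
T-62 and C-74 present → T-9 forms (Rx 4).
G-32, T-62, and T-9 present → X-28 forms (Rx 6).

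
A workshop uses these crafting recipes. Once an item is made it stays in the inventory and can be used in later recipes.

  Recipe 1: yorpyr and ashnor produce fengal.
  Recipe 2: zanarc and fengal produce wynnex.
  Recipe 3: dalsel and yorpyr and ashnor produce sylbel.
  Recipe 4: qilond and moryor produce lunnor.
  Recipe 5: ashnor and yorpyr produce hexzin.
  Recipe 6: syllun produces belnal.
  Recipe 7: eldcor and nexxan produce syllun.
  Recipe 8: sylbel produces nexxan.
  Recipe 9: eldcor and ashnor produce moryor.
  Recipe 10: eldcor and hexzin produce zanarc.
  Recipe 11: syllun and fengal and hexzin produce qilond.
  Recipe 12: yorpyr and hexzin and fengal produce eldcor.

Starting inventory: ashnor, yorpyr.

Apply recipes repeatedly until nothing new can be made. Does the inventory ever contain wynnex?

ashnor and yorpyr → hexzin (Recipe 5).
Using Recipe 1, yorpyr and ashnor make fengal.
yorpyr and hexzin and fengal → eldcor (Recipe 12).
eldcor and hexzin → zanarc (Recipe 10).
zanarc and fengal → wynnex (Recipe 2).

Yes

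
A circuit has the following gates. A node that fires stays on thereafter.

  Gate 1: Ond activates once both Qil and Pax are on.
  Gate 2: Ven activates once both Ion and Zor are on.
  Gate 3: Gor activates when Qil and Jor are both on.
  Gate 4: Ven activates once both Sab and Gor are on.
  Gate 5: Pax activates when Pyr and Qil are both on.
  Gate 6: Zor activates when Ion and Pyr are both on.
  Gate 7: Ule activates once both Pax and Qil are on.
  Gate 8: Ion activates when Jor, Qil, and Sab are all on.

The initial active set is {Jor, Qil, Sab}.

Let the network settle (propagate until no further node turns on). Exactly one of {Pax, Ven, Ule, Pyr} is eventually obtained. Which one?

Ven

Qil and Jor are on, so Gor activates (Gate 3).
Sab and Gor are on, so Ven activates (Gate 4).
Pax would need Pyr and Qil (Gate 5), but Pyr never turns on. Ule would need Pax and Qil (Gate 7), but Pax never turns on. No rule produces Pyr, and it is not given.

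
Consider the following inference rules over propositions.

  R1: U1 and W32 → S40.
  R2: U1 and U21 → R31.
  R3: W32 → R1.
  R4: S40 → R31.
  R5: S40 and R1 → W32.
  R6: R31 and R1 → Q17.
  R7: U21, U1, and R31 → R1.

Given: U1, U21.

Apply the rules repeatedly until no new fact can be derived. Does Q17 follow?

Yes

From U1 and U21, R2 gives R31.
From U21, U1, and R31, R7 gives R1.
R31 and R1 hold, so Q17 follows (R6).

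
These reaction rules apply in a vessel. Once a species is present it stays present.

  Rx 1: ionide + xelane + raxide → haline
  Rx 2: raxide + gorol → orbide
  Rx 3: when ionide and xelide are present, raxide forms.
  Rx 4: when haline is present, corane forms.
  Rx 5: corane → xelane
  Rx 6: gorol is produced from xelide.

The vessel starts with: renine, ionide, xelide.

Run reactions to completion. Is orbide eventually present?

Yes

ionide and xelide present → raxide forms (Rx 3).
xelide present → gorol forms (Rx 6).
raxide and gorol present → orbide forms (Rx 2).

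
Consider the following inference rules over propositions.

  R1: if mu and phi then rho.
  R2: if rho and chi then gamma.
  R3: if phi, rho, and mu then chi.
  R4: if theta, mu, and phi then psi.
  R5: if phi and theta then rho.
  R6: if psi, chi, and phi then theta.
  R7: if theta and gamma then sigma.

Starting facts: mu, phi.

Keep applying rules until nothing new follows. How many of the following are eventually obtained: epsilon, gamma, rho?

From mu and phi, R1 gives rho.
phi, rho, and mu hold, so chi follows (R3).
From rho and chi, R2 gives gamma.
No rule produces epsilon, and it is not given.
gamma: reached.
rho: reached.
Reached: gamma and rho — 2 of the 3.

2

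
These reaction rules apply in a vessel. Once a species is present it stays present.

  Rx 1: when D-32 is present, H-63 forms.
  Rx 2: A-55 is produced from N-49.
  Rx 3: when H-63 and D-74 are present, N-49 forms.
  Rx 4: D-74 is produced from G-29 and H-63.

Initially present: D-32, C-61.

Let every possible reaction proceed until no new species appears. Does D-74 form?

No

D-74 would need G-29 and H-63 (Rx 4), but G-29 never forms.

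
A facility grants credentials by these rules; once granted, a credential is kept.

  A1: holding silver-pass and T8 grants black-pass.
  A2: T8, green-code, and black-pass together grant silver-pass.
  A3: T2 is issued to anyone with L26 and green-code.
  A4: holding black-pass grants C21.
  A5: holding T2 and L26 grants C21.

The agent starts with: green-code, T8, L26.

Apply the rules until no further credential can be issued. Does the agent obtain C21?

Yes

Holding L26 and green-code grants T2 (A3).
Holding T2 and L26 grants C21 (A5).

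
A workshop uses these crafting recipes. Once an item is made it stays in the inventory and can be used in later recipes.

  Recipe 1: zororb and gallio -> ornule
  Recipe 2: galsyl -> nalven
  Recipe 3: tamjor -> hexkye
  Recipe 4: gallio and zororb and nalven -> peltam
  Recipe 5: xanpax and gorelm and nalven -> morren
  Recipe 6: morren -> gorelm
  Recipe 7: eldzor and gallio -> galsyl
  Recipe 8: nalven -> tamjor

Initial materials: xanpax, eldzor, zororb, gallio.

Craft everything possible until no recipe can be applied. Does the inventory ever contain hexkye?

Yes

Using Recipe 7, eldzor and gallio make galsyl.
Using Recipe 2, galsyl makes nalven.
nalven -> tamjor (Recipe 8).
tamjor -> hexkye (Recipe 3).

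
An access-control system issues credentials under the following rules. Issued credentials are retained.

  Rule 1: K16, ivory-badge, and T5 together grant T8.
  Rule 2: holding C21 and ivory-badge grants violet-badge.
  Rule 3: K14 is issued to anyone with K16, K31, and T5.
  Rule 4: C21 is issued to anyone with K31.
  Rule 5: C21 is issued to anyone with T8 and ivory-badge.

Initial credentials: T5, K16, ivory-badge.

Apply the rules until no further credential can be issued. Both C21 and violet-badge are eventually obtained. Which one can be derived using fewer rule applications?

C21: Holding K16, ivory-badge, and T5 grants T8 (Rule 1). Holding T8 and ivory-badge grants C21 (Rule 5). [2 rule applications]
violet-badge: Holding K16, ivory-badge, and T5 grants T8 (Rule 1). Holding T8 and ivory-badge grants C21 (Rule 5). Holding C21 and ivory-badge grants violet-badge (Rule 2). [3 rule applications]
C21 needs fewer.

C21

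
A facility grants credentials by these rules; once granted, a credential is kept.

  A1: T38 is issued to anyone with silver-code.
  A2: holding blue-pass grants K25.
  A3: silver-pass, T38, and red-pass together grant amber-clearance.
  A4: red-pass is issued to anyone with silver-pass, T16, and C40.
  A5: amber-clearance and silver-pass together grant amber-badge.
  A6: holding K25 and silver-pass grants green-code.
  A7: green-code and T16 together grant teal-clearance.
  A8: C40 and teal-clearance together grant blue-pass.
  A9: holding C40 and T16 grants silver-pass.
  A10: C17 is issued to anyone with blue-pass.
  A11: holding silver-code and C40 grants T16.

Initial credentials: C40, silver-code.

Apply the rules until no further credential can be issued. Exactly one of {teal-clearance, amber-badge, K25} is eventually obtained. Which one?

Holding silver-code and C40 grants T16 (A11).
Holding silver-code grants T38 (A1).
Holding C40 and T16 grants silver-pass (A9).
Holding silver-pass, T16, and C40 grants red-pass (A4).
Holding silver-pass, T38, and red-pass grants amber-clearance (A3).
Holding amber-clearance and silver-pass grants amber-badge (A5).
K25 would need blue-pass (A2), but blue-pass is never granted. teal-clearance would need green-code and T16 (A7), but green-code is never granted.

amber-badge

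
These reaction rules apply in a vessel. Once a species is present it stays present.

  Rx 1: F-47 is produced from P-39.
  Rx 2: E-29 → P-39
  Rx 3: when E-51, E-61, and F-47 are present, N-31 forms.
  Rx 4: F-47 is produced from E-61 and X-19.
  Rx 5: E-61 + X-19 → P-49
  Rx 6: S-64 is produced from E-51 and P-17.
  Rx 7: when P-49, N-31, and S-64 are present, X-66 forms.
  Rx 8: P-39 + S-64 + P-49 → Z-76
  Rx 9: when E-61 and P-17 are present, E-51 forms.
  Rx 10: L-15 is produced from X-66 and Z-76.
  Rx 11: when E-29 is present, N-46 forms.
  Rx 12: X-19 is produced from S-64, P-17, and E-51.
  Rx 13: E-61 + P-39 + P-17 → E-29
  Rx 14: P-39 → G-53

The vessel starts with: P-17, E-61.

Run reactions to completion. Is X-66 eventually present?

E-61 and P-17 present → E-51 forms (Rx 9).
E-51 and P-17 present → S-64 forms (Rx 6).
S-64, P-17, and E-51 present → X-19 forms (Rx 12).
E-61 and X-19 present → P-49 forms (Rx 5).
E-61 and X-19 present → F-47 forms (Rx 4).
E-51, E-61, and F-47 present → N-31 forms (Rx 3).
P-49, N-31, and S-64 present → X-66 forms (Rx 7).

Yes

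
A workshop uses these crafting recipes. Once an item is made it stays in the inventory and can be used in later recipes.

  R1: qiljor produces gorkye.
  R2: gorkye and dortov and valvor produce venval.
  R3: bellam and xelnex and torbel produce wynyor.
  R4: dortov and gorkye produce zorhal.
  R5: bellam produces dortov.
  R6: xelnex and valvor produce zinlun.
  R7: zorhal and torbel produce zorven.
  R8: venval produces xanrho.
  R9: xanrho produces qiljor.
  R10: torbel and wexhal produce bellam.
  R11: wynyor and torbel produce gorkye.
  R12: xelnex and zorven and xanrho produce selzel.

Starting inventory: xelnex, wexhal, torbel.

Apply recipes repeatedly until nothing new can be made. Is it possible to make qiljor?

No

qiljor would need xanrho (R9), but xanrho is never obtained.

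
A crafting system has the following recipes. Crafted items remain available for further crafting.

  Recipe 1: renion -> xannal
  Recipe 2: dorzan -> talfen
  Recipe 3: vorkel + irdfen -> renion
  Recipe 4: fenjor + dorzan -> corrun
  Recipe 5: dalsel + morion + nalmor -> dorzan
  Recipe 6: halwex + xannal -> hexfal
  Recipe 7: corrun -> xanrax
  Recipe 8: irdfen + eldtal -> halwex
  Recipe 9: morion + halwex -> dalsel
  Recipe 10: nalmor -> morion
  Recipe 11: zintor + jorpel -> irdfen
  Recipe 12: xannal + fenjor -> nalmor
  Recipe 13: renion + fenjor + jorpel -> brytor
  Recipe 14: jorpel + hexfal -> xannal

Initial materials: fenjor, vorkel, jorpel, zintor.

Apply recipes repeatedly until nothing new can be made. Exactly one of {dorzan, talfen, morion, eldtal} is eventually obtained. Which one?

morion

zintor + jorpel -> irdfen (Recipe 11).
vorkel + irdfen -> renion (Recipe 3).
renion -> xannal (Recipe 1).
Using Recipe 12, xannal and fenjor make nalmor.
nalmor -> morion (Recipe 10).
No rule produces eldtal, and it is not given. dorzan would need dalsel, morion, and nalmor (Recipe 5), but dalsel is never obtained. talfen would need dorzan (Recipe 2), but dorzan is never obtained.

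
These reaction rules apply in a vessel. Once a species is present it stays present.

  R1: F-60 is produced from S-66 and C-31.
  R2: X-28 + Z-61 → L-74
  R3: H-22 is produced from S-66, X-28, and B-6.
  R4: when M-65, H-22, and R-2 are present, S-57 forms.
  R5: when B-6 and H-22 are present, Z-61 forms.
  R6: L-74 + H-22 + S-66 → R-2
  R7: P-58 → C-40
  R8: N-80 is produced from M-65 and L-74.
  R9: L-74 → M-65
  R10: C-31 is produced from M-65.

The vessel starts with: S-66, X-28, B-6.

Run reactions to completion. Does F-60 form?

S-66, X-28, and B-6 present → H-22 forms (R3).
B-6 and H-22 present → Z-61 forms (R5).
X-28 and Z-61 present → L-74 forms (R2).
L-74 present → M-65 forms (R9).
M-65 present → C-31 forms (R10).
S-66 and C-31 present → F-60 forms (R1).

Yes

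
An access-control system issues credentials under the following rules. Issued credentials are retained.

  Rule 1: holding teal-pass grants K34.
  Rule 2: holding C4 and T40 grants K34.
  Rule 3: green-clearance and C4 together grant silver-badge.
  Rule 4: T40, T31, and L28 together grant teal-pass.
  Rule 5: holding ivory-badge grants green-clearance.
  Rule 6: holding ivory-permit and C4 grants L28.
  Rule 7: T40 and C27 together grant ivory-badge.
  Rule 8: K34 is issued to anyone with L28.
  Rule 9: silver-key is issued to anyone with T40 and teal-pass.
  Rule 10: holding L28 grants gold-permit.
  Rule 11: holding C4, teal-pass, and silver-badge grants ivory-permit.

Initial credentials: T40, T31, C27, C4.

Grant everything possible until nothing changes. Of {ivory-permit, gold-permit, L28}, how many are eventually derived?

ivory-permit would need C4, teal-pass, and silver-badge (Rule 11), but teal-pass is never granted.
gold-permit would need L28 (Rule 10), but L28 is never granted.
L28 would need ivory-permit and C4 (Rule 6), but ivory-permit is never granted.
None of the 3 are reached.

0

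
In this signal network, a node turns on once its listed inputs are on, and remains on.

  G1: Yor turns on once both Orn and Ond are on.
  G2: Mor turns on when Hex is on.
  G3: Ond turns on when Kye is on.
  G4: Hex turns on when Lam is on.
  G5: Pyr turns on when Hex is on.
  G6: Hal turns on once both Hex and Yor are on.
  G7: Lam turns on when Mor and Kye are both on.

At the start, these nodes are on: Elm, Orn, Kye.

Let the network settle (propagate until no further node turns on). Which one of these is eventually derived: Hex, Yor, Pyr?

Yor

G3: Kye on → Ond on.
Orn and Ond are on, so Yor turns on (G1).
Hex would need Lam (G4), but Lam never turns on. Pyr would need Hex (G5), but Hex never turns on.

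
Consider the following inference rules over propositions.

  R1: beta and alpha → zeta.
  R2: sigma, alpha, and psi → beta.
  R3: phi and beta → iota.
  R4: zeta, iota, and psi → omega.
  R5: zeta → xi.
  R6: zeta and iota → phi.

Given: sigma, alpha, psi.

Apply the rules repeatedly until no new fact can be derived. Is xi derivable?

Yes

sigma, alpha, and psi hold, so beta follows (R2).
From beta and alpha, R1 gives zeta.
zeta holds, so xi follows (R5).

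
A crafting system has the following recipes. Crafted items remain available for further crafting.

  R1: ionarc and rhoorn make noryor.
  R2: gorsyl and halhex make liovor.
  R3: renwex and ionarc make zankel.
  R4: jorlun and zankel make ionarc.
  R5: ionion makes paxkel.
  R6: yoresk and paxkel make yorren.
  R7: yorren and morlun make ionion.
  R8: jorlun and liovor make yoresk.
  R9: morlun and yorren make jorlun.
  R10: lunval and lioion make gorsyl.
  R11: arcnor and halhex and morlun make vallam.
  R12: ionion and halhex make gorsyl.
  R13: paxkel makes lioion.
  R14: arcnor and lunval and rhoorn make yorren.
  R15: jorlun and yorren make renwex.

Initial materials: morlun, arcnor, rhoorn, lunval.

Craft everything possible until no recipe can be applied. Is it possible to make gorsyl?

Using R14, arcnor, lunval, and rhoorn make yorren.
Using R7, yorren and morlun make ionion.
ionion → paxkel (R5).
Using R13, paxkel makes lioion.
Using R10, lunval and lioion make gorsyl.

Yes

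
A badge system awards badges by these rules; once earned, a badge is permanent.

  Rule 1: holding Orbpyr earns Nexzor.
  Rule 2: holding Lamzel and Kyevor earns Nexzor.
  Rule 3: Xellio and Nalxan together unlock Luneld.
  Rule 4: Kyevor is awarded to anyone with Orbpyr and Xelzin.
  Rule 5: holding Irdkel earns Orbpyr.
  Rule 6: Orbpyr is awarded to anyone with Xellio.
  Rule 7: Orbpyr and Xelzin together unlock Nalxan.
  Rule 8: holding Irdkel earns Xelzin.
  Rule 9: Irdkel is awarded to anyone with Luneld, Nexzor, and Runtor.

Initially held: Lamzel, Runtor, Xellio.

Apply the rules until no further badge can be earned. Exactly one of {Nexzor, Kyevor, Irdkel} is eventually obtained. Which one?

With Xellio, Orbpyr is earned (Rule 6).
With Orbpyr, Nexzor is earned (Rule 1).
Irdkel would need Luneld, Nexzor, and Runtor (Rule 9), but Luneld is never earned. Kyevor would need Orbpyr and Xelzin (Rule 4), but Xelzin is never earned.

Nexzor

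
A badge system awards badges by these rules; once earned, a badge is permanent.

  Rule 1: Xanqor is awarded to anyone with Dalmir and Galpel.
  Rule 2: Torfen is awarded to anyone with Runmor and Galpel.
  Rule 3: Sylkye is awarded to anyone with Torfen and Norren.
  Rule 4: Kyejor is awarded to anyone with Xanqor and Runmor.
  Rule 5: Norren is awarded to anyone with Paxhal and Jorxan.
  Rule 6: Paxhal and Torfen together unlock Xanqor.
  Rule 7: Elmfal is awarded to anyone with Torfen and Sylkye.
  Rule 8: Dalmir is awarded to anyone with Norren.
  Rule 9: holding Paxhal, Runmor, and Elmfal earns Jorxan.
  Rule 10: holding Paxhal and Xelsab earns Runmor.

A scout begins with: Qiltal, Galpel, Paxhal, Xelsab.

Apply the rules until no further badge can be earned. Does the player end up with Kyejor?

With Paxhal and Xelsab, Runmor is earned (Rule 10).
With Runmor and Galpel, Torfen is earned (Rule 2).
With Paxhal and Torfen, Xanqor is earned (Rule 6).
With Xanqor and Runmor, Kyejor is earned (Rule 4).

Yes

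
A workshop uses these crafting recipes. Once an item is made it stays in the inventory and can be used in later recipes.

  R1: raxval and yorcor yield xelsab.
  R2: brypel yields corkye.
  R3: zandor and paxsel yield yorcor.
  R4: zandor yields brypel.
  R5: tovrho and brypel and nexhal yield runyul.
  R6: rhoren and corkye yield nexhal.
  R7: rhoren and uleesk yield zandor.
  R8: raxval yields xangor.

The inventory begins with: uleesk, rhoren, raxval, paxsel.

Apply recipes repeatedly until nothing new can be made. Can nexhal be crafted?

Yes

Using R7, rhoren and uleesk make zandor.
zandor → brypel (R4).
Using R2, brypel makes corkye.
Using R6, rhoren and corkye make nexhal.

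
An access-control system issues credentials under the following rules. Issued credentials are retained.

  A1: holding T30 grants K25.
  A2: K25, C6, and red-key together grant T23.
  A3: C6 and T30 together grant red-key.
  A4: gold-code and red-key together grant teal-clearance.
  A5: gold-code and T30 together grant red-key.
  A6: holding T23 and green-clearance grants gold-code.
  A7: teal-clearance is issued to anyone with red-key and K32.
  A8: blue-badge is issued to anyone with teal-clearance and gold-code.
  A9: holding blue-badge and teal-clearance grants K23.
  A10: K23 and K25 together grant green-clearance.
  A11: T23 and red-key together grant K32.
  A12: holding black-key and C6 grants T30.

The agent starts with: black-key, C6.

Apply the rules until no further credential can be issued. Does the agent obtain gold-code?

gold-code would need T23 and green-clearance (A6), but green-clearance is never granted.

No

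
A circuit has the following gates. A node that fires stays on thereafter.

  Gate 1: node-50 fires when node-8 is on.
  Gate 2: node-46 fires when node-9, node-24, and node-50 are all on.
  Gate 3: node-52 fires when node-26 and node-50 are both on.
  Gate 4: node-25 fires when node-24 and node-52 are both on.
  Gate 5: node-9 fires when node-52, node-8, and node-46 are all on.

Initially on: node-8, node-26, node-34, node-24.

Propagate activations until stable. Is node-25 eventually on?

Yes

Gate 1: node-8 on → node-50 on.
Gate 3: node-26 and node-50 on → node-52 on.
Gate 4: node-24 and node-52 on → node-25 on.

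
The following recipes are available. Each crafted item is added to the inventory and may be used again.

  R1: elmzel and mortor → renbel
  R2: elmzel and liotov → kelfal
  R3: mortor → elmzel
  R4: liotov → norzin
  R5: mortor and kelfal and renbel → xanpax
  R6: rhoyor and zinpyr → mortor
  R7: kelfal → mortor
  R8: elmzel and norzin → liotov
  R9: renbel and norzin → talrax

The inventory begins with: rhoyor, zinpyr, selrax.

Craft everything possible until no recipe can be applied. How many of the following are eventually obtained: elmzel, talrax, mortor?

Using R6, rhoyor and zinpyr make mortor.
mortor → elmzel (R3).
elmzel: reached.
talrax would need renbel and norzin (R9), but norzin is never obtained.
mortor: reached.
Reached: elmzel and mortor — 2 of the 3.

2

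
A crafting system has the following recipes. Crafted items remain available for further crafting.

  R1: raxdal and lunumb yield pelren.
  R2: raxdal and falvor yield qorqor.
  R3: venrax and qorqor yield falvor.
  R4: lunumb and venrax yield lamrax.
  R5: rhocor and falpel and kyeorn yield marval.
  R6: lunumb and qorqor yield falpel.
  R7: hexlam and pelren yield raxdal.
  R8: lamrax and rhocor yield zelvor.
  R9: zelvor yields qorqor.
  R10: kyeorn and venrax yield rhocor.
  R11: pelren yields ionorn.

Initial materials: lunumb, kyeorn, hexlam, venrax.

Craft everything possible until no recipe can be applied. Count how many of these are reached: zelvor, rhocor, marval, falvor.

4

kyeorn and venrax → rhocor (R10).
lunumb and venrax → lamrax (R4).
lamrax and rhocor → zelvor (R8).
zelvor → qorqor (R9).
lunumb and qorqor → falpel (R6).
venrax and qorqor → falvor (R3).
Using R5, rhocor, falpel, and kyeorn make marval.
zelvor: reached.
rhocor: reached.
marval: reached.
falvor: reached.
All 4 are reached.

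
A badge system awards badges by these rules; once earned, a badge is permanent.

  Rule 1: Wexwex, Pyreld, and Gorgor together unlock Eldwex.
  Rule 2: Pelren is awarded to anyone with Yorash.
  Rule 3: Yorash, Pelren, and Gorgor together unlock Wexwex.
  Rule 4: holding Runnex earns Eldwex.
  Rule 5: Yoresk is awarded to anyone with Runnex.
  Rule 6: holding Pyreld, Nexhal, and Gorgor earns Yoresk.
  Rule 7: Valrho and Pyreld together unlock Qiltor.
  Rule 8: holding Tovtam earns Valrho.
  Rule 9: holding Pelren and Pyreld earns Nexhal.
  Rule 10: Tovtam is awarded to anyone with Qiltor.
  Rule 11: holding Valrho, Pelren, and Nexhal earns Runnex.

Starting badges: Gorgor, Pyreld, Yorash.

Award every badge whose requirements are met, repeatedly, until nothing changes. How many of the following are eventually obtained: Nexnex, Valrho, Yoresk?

1

With Yorash, Pelren is earned (Rule 2).
With Pelren and Pyreld, Nexhal is earned (Rule 9).
With Pyreld, Nexhal, and Gorgor, Yoresk is earned (Rule 6).
No rule produces Nexnex, and it is not given.
Valrho would need Tovtam (Rule 8), but Tovtam is never earned.
Yoresk: reached.
Reached: Yoresk — 1 of the 3.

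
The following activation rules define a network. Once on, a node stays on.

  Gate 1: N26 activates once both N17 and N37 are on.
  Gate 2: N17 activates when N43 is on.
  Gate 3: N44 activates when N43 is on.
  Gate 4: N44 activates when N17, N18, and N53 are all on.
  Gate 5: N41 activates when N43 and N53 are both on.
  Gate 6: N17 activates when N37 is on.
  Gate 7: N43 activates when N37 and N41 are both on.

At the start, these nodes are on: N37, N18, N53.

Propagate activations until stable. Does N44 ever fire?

Gate 6: N37 on → N17 on.
Gate 4: N17, N18, and N53 on → N44 on.

Yes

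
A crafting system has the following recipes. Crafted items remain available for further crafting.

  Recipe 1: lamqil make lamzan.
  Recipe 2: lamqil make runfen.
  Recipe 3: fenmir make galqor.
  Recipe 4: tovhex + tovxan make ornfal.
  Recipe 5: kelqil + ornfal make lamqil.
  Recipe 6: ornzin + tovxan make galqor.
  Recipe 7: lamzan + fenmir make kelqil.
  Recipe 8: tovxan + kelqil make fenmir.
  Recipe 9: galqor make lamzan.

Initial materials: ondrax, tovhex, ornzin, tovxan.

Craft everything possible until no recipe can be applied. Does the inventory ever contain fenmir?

No

fenmir would need tovxan and kelqil (Recipe 8), but kelqil is never obtained.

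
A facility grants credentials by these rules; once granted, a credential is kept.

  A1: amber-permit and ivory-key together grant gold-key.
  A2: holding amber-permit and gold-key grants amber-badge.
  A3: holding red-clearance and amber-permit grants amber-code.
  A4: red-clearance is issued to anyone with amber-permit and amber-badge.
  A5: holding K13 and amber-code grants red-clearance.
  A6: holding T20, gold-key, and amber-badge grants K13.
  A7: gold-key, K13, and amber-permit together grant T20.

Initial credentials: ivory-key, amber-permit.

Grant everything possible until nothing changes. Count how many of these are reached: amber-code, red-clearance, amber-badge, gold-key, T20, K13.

4

Holding amber-permit and ivory-key grants gold-key (A1).
Holding amber-permit and gold-key grants amber-badge (A2).
Holding amber-permit and amber-badge grants red-clearance (A4).
Holding red-clearance and amber-permit grants amber-code (A3).
amber-code: reached.
red-clearance: reached.
amber-badge: reached.
gold-key: reached.
T20 would need gold-key, K13, and amber-permit (A7), but K13 is never granted.
K13 would need T20, gold-key, and amber-badge (A6), but T20 is never granted.
Reached: amber-code, red-clearance, amber-badge, and gold-key — 4 of the 6.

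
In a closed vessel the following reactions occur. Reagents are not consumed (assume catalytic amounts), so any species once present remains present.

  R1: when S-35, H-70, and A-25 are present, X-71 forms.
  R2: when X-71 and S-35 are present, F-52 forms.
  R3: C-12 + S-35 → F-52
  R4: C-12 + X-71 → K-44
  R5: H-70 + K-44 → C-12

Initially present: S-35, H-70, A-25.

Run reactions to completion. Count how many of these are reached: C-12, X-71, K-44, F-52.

2

S-35, H-70, and A-25 present → X-71 forms (R1).
X-71 and S-35 present → F-52 forms (R2).
C-12 would need H-70 and K-44 (R5), but K-44 never forms.
X-71: reached.
K-44 would need C-12 and X-71 (R4), but C-12 never forms.
F-52: reached.
Reached: X-71 and F-52 — 2 of the 4.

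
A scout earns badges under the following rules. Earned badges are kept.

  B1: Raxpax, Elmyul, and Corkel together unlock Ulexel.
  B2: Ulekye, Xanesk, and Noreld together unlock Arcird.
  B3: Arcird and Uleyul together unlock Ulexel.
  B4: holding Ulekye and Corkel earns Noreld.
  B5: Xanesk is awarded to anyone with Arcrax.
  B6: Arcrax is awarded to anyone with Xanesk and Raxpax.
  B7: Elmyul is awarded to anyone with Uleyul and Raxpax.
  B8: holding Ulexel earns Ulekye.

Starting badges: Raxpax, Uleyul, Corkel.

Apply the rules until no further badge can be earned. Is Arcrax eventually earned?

No

Arcrax would need Xanesk and Raxpax (B6), but Xanesk is never earned.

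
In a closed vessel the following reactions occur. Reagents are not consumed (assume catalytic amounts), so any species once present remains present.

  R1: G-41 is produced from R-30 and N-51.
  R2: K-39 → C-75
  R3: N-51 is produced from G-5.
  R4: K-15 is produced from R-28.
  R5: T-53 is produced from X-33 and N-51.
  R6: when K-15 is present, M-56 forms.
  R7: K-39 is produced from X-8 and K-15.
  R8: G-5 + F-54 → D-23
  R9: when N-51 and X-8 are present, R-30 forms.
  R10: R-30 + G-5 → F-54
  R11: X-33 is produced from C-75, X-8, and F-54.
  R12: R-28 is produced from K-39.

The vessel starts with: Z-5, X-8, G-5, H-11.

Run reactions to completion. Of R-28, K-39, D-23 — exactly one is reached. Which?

G-5 present → N-51 forms (R3).
N-51 and X-8 present → R-30 forms (R9).
R-30 and G-5 present → F-54 forms (R10).
G-5 and F-54 present → D-23 forms (R8).
K-39 would need X-8 and K-15 (R7), but K-15 never forms. R-28 would need K-39 (R12), but K-39 never forms.

D-23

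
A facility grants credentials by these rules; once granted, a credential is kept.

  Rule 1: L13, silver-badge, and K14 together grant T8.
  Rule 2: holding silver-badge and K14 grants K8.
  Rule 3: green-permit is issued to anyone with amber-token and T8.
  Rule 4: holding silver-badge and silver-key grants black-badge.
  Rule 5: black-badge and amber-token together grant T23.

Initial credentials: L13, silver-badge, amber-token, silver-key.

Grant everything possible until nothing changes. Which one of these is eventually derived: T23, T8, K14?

Holding silver-badge and silver-key grants black-badge (Rule 4).
Holding black-badge and amber-token grants T23 (Rule 5).
No rule produces K14, and it is not given. T8 would need L13, silver-badge, and K14 (Rule 1), but K14 is never granted.

T23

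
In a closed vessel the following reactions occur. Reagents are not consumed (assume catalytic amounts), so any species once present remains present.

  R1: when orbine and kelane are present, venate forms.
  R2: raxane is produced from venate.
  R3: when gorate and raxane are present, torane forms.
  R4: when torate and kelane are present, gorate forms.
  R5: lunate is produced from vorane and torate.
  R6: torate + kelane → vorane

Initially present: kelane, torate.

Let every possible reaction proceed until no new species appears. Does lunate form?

torate and kelane present → vorane forms (R6).
vorane and torate present → lunate forms (R5).

Yes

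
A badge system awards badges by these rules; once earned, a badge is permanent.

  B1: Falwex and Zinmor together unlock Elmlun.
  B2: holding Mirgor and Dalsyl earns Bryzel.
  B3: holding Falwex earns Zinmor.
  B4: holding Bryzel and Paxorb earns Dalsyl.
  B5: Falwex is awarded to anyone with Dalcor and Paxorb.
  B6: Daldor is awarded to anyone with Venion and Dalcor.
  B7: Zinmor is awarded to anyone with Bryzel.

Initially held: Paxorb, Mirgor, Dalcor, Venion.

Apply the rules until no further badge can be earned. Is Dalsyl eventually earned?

Dalsyl would need Bryzel and Paxorb (B4), but Bryzel is never earned.

No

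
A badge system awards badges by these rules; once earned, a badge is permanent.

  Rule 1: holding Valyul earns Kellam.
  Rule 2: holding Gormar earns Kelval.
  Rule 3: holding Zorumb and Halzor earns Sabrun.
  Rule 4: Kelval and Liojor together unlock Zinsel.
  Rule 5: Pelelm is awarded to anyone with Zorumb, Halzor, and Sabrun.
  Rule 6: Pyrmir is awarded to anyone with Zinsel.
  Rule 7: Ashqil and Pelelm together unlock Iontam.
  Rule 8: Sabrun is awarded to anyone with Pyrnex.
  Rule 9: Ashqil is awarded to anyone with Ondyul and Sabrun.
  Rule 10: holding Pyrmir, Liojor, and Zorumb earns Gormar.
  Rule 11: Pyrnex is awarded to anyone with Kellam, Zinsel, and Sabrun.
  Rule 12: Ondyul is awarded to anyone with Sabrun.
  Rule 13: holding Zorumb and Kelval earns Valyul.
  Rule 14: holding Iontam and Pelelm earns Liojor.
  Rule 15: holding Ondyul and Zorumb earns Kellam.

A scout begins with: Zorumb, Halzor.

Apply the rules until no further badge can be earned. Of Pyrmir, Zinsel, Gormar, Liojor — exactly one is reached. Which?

With Zorumb and Halzor, Sabrun is earned (Rule 3).
With Zorumb, Halzor, and Sabrun, Pelelm is earned (Rule 5).
With Sabrun, Ondyul is earned (Rule 12).
With Ondyul and Sabrun, Ashqil is earned (Rule 9).
With Ashqil and Pelelm, Iontam is earned (Rule 7).
With Iontam and Pelelm, Liojor is earned (Rule 14).
Zinsel would need Kelval and Liojor (Rule 4), but Kelval is never earned. Pyrmir would need Zinsel (Rule 6), but Zinsel is never earned. Gormar would need Pyrmir, Liojor, and Zorumb (Rule 10), but Pyrmir is never earned.

Liojor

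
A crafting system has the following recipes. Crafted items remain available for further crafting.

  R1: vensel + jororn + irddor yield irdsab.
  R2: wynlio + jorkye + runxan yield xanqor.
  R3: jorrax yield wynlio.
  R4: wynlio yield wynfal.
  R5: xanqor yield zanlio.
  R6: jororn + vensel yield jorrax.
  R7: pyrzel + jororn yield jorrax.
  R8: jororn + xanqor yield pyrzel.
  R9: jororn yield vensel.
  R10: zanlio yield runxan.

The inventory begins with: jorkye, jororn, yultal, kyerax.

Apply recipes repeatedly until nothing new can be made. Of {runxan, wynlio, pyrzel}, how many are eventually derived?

1

jororn → vensel (R9).
jororn + vensel → jorrax (R6).
Using R3, jorrax makes wynlio.
runxan would need zanlio (R10), but zanlio is never obtained.
wynlio: reached.
pyrzel would need jororn and xanqor (R8), but xanqor is never obtained.
Reached: wynlio — 1 of the 3.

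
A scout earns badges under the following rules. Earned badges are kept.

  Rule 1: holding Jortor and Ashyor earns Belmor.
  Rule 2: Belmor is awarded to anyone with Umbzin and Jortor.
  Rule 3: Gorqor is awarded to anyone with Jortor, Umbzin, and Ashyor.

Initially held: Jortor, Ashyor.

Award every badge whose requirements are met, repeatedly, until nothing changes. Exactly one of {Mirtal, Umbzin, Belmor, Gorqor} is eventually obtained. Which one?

With Jortor and Ashyor, Belmor is earned (Rule 1).
Gorqor would need Jortor, Umbzin, and Ashyor (Rule 3), but Umbzin is never earned. No rule produces Umbzin, and it is not given. No rule produces Mirtal, and it is not given.

Belmor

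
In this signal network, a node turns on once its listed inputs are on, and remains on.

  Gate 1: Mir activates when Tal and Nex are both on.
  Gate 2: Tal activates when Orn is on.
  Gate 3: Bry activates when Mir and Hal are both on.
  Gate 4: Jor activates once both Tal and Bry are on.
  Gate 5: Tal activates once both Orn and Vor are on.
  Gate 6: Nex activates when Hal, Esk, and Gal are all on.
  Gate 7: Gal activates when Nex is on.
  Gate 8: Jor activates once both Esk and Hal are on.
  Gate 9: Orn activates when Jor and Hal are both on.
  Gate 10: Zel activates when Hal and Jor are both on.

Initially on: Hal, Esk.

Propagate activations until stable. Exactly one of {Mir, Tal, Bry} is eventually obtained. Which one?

Tal

Gate 8: Esk and Hal on → Jor on.
Jor and Hal are on, so Orn activates (Gate 9).
Orn is on, so Tal activates (Gate 2).
Mir would need Tal and Nex (Gate 1), but Nex never turns on. Bry would need Mir and Hal (Gate 3), but Mir never turns on.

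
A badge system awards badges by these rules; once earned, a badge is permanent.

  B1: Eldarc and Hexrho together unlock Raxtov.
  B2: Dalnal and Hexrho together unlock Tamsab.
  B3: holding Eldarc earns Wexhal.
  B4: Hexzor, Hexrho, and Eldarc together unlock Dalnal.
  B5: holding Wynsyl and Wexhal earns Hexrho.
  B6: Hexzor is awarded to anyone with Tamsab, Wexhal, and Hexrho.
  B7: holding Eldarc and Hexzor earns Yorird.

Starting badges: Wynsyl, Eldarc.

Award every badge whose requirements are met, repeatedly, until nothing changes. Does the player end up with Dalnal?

Dalnal would need Hexzor, Hexrho, and Eldarc (B4), but Hexzor is never earned.

No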